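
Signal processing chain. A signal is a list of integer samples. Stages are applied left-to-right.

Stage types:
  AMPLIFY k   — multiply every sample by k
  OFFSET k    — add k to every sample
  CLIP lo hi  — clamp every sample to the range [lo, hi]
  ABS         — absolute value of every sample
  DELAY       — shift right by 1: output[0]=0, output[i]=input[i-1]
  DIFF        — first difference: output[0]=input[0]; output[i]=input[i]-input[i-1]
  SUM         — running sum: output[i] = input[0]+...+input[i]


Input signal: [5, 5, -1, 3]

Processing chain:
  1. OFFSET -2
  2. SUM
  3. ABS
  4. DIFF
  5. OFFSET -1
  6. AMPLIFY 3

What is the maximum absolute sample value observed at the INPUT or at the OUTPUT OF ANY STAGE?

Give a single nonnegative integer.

Answer: 12

Derivation:
Input: [5, 5, -1, 3] (max |s|=5)
Stage 1 (OFFSET -2): 5+-2=3, 5+-2=3, -1+-2=-3, 3+-2=1 -> [3, 3, -3, 1] (max |s|=3)
Stage 2 (SUM): sum[0..0]=3, sum[0..1]=6, sum[0..2]=3, sum[0..3]=4 -> [3, 6, 3, 4] (max |s|=6)
Stage 3 (ABS): |3|=3, |6|=6, |3|=3, |4|=4 -> [3, 6, 3, 4] (max |s|=6)
Stage 4 (DIFF): s[0]=3, 6-3=3, 3-6=-3, 4-3=1 -> [3, 3, -3, 1] (max |s|=3)
Stage 5 (OFFSET -1): 3+-1=2, 3+-1=2, -3+-1=-4, 1+-1=0 -> [2, 2, -4, 0] (max |s|=4)
Stage 6 (AMPLIFY 3): 2*3=6, 2*3=6, -4*3=-12, 0*3=0 -> [6, 6, -12, 0] (max |s|=12)
Overall max amplitude: 12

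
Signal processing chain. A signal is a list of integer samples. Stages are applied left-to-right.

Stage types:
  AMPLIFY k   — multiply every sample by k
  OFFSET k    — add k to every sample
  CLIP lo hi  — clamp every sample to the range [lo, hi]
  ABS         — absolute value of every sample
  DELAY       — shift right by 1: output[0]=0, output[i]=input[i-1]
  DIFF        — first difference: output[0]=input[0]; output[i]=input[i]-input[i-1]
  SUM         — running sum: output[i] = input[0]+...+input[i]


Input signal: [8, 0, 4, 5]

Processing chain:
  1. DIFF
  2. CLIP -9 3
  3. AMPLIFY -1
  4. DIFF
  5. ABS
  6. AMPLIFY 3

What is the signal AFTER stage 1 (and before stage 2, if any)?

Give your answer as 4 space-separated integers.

Input: [8, 0, 4, 5]
Stage 1 (DIFF): s[0]=8, 0-8=-8, 4-0=4, 5-4=1 -> [8, -8, 4, 1]

Answer: 8 -8 4 1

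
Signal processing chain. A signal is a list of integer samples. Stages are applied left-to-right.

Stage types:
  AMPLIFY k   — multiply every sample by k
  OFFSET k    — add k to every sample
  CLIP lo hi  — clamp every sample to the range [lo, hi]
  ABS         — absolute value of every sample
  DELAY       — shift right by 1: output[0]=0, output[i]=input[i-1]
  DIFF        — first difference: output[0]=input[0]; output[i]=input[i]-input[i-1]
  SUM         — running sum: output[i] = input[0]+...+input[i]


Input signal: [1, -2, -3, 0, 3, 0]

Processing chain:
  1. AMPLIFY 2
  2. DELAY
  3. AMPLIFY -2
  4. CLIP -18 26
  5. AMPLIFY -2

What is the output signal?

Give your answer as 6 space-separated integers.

Answer: 0 8 -16 -24 0 24

Derivation:
Input: [1, -2, -3, 0, 3, 0]
Stage 1 (AMPLIFY 2): 1*2=2, -2*2=-4, -3*2=-6, 0*2=0, 3*2=6, 0*2=0 -> [2, -4, -6, 0, 6, 0]
Stage 2 (DELAY): [0, 2, -4, -6, 0, 6] = [0, 2, -4, -6, 0, 6] -> [0, 2, -4, -6, 0, 6]
Stage 3 (AMPLIFY -2): 0*-2=0, 2*-2=-4, -4*-2=8, -6*-2=12, 0*-2=0, 6*-2=-12 -> [0, -4, 8, 12, 0, -12]
Stage 4 (CLIP -18 26): clip(0,-18,26)=0, clip(-4,-18,26)=-4, clip(8,-18,26)=8, clip(12,-18,26)=12, clip(0,-18,26)=0, clip(-12,-18,26)=-12 -> [0, -4, 8, 12, 0, -12]
Stage 5 (AMPLIFY -2): 0*-2=0, -4*-2=8, 8*-2=-16, 12*-2=-24, 0*-2=0, -12*-2=24 -> [0, 8, -16, -24, 0, 24]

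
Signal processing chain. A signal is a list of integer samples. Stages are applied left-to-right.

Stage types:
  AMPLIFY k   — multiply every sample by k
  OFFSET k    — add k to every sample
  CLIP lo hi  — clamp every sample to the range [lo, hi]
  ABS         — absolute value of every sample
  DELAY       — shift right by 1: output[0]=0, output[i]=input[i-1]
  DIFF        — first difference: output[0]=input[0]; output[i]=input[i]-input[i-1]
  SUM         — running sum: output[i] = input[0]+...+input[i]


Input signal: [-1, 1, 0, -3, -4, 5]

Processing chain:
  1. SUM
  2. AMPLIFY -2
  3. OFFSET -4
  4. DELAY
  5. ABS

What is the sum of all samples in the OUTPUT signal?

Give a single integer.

Input: [-1, 1, 0, -3, -4, 5]
Stage 1 (SUM): sum[0..0]=-1, sum[0..1]=0, sum[0..2]=0, sum[0..3]=-3, sum[0..4]=-7, sum[0..5]=-2 -> [-1, 0, 0, -3, -7, -2]
Stage 2 (AMPLIFY -2): -1*-2=2, 0*-2=0, 0*-2=0, -3*-2=6, -7*-2=14, -2*-2=4 -> [2, 0, 0, 6, 14, 4]
Stage 3 (OFFSET -4): 2+-4=-2, 0+-4=-4, 0+-4=-4, 6+-4=2, 14+-4=10, 4+-4=0 -> [-2, -4, -4, 2, 10, 0]
Stage 4 (DELAY): [0, -2, -4, -4, 2, 10] = [0, -2, -4, -4, 2, 10] -> [0, -2, -4, -4, 2, 10]
Stage 5 (ABS): |0|=0, |-2|=2, |-4|=4, |-4|=4, |2|=2, |10|=10 -> [0, 2, 4, 4, 2, 10]
Output sum: 22

Answer: 22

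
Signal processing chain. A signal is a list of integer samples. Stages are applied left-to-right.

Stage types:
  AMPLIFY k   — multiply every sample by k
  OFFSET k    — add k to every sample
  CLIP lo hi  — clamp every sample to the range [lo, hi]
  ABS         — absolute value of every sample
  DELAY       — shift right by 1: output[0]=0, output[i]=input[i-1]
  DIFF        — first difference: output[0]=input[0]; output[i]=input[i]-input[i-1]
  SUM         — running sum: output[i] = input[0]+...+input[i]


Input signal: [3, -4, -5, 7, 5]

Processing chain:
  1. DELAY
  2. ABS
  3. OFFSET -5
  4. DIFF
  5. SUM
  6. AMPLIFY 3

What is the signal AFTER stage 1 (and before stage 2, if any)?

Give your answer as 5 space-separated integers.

Input: [3, -4, -5, 7, 5]
Stage 1 (DELAY): [0, 3, -4, -5, 7] = [0, 3, -4, -5, 7] -> [0, 3, -4, -5, 7]

Answer: 0 3 -4 -5 7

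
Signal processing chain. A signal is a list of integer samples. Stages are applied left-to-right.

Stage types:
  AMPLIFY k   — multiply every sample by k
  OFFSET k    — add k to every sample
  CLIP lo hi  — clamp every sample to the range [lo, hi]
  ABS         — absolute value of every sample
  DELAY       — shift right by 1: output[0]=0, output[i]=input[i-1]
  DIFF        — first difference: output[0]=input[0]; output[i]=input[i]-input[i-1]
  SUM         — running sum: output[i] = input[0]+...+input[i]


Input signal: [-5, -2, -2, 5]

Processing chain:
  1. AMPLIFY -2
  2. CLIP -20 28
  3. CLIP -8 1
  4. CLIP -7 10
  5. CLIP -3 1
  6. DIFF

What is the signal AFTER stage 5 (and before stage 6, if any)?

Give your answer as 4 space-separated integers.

Input: [-5, -2, -2, 5]
Stage 1 (AMPLIFY -2): -5*-2=10, -2*-2=4, -2*-2=4, 5*-2=-10 -> [10, 4, 4, -10]
Stage 2 (CLIP -20 28): clip(10,-20,28)=10, clip(4,-20,28)=4, clip(4,-20,28)=4, clip(-10,-20,28)=-10 -> [10, 4, 4, -10]
Stage 3 (CLIP -8 1): clip(10,-8,1)=1, clip(4,-8,1)=1, clip(4,-8,1)=1, clip(-10,-8,1)=-8 -> [1, 1, 1, -8]
Stage 4 (CLIP -7 10): clip(1,-7,10)=1, clip(1,-7,10)=1, clip(1,-7,10)=1, clip(-8,-7,10)=-7 -> [1, 1, 1, -7]
Stage 5 (CLIP -3 1): clip(1,-3,1)=1, clip(1,-3,1)=1, clip(1,-3,1)=1, clip(-7,-3,1)=-3 -> [1, 1, 1, -3]

Answer: 1 1 1 -3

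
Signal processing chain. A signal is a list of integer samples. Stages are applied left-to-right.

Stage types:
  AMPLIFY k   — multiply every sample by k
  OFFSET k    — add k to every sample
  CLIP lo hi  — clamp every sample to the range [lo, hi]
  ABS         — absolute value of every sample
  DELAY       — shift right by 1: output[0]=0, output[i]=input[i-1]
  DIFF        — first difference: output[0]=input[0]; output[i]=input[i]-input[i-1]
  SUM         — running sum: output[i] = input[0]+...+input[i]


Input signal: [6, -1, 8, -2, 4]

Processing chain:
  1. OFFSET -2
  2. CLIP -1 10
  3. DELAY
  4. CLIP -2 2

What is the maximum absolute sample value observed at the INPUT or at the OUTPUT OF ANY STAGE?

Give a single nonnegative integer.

Input: [6, -1, 8, -2, 4] (max |s|=8)
Stage 1 (OFFSET -2): 6+-2=4, -1+-2=-3, 8+-2=6, -2+-2=-4, 4+-2=2 -> [4, -3, 6, -4, 2] (max |s|=6)
Stage 2 (CLIP -1 10): clip(4,-1,10)=4, clip(-3,-1,10)=-1, clip(6,-1,10)=6, clip(-4,-1,10)=-1, clip(2,-1,10)=2 -> [4, -1, 6, -1, 2] (max |s|=6)
Stage 3 (DELAY): [0, 4, -1, 6, -1] = [0, 4, -1, 6, -1] -> [0, 4, -1, 6, -1] (max |s|=6)
Stage 4 (CLIP -2 2): clip(0,-2,2)=0, clip(4,-2,2)=2, clip(-1,-2,2)=-1, clip(6,-2,2)=2, clip(-1,-2,2)=-1 -> [0, 2, -1, 2, -1] (max |s|=2)
Overall max amplitude: 8

Answer: 8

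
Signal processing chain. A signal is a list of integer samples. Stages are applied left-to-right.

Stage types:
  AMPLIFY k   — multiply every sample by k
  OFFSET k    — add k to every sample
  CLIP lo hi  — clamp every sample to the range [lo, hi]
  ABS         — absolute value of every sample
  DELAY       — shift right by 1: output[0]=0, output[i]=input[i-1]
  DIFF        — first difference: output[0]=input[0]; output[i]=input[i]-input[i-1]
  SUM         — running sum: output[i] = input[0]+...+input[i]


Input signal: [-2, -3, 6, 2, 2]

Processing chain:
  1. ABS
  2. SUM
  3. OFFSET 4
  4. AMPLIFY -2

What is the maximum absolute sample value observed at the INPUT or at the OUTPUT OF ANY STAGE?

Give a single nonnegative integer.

Answer: 38

Derivation:
Input: [-2, -3, 6, 2, 2] (max |s|=6)
Stage 1 (ABS): |-2|=2, |-3|=3, |6|=6, |2|=2, |2|=2 -> [2, 3, 6, 2, 2] (max |s|=6)
Stage 2 (SUM): sum[0..0]=2, sum[0..1]=5, sum[0..2]=11, sum[0..3]=13, sum[0..4]=15 -> [2, 5, 11, 13, 15] (max |s|=15)
Stage 3 (OFFSET 4): 2+4=6, 5+4=9, 11+4=15, 13+4=17, 15+4=19 -> [6, 9, 15, 17, 19] (max |s|=19)
Stage 4 (AMPLIFY -2): 6*-2=-12, 9*-2=-18, 15*-2=-30, 17*-2=-34, 19*-2=-38 -> [-12, -18, -30, -34, -38] (max |s|=38)
Overall max amplitude: 38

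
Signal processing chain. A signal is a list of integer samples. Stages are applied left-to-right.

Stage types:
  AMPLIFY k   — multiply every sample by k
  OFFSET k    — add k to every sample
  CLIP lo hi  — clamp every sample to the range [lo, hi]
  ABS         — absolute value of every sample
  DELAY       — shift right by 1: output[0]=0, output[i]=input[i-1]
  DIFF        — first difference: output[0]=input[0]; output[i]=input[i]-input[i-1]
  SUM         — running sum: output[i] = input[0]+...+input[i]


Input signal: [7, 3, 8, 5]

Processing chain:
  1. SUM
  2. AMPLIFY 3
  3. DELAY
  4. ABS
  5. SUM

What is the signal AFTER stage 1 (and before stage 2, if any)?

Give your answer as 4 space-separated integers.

Input: [7, 3, 8, 5]
Stage 1 (SUM): sum[0..0]=7, sum[0..1]=10, sum[0..2]=18, sum[0..3]=23 -> [7, 10, 18, 23]

Answer: 7 10 18 23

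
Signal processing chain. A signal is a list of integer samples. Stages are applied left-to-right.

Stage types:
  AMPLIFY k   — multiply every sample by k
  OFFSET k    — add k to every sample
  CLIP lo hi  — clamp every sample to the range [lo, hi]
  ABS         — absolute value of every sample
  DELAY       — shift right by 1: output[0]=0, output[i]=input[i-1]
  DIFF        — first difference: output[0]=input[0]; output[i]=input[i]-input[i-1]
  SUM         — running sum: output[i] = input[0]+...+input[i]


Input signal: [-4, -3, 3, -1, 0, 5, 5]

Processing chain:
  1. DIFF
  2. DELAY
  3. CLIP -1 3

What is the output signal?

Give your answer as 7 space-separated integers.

Input: [-4, -3, 3, -1, 0, 5, 5]
Stage 1 (DIFF): s[0]=-4, -3--4=1, 3--3=6, -1-3=-4, 0--1=1, 5-0=5, 5-5=0 -> [-4, 1, 6, -4, 1, 5, 0]
Stage 2 (DELAY): [0, -4, 1, 6, -4, 1, 5] = [0, -4, 1, 6, -4, 1, 5] -> [0, -4, 1, 6, -4, 1, 5]
Stage 3 (CLIP -1 3): clip(0,-1,3)=0, clip(-4,-1,3)=-1, clip(1,-1,3)=1, clip(6,-1,3)=3, clip(-4,-1,3)=-1, clip(1,-1,3)=1, clip(5,-1,3)=3 -> [0, -1, 1, 3, -1, 1, 3]

Answer: 0 -1 1 3 -1 1 3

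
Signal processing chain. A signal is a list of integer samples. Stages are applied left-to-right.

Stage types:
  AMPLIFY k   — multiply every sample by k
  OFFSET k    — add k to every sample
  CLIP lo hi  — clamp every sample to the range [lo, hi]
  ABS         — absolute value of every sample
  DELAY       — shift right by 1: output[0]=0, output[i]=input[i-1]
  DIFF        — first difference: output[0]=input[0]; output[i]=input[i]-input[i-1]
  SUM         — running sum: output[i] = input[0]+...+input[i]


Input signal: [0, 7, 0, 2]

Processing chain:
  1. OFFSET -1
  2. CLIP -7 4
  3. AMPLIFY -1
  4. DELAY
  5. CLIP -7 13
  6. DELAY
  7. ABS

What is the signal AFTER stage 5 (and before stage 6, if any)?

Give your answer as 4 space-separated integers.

Answer: 0 1 -4 1

Derivation:
Input: [0, 7, 0, 2]
Stage 1 (OFFSET -1): 0+-1=-1, 7+-1=6, 0+-1=-1, 2+-1=1 -> [-1, 6, -1, 1]
Stage 2 (CLIP -7 4): clip(-1,-7,4)=-1, clip(6,-7,4)=4, clip(-1,-7,4)=-1, clip(1,-7,4)=1 -> [-1, 4, -1, 1]
Stage 3 (AMPLIFY -1): -1*-1=1, 4*-1=-4, -1*-1=1, 1*-1=-1 -> [1, -4, 1, -1]
Stage 4 (DELAY): [0, 1, -4, 1] = [0, 1, -4, 1] -> [0, 1, -4, 1]
Stage 5 (CLIP -7 13): clip(0,-7,13)=0, clip(1,-7,13)=1, clip(-4,-7,13)=-4, clip(1,-7,13)=1 -> [0, 1, -4, 1]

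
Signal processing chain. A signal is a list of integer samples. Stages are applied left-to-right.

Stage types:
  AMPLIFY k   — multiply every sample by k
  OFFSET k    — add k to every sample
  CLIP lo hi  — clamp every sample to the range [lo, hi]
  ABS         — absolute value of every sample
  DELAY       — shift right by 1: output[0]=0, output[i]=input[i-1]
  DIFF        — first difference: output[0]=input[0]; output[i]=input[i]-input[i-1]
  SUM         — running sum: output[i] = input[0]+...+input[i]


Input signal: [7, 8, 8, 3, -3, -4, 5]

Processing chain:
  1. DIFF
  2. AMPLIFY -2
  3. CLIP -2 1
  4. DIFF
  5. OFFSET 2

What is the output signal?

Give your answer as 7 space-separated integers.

Answer: 0 2 4 3 2 2 -1

Derivation:
Input: [7, 8, 8, 3, -3, -4, 5]
Stage 1 (DIFF): s[0]=7, 8-7=1, 8-8=0, 3-8=-5, -3-3=-6, -4--3=-1, 5--4=9 -> [7, 1, 0, -5, -6, -1, 9]
Stage 2 (AMPLIFY -2): 7*-2=-14, 1*-2=-2, 0*-2=0, -5*-2=10, -6*-2=12, -1*-2=2, 9*-2=-18 -> [-14, -2, 0, 10, 12, 2, -18]
Stage 3 (CLIP -2 1): clip(-14,-2,1)=-2, clip(-2,-2,1)=-2, clip(0,-2,1)=0, clip(10,-2,1)=1, clip(12,-2,1)=1, clip(2,-2,1)=1, clip(-18,-2,1)=-2 -> [-2, -2, 0, 1, 1, 1, -2]
Stage 4 (DIFF): s[0]=-2, -2--2=0, 0--2=2, 1-0=1, 1-1=0, 1-1=0, -2-1=-3 -> [-2, 0, 2, 1, 0, 0, -3]
Stage 5 (OFFSET 2): -2+2=0, 0+2=2, 2+2=4, 1+2=3, 0+2=2, 0+2=2, -3+2=-1 -> [0, 2, 4, 3, 2, 2, -1]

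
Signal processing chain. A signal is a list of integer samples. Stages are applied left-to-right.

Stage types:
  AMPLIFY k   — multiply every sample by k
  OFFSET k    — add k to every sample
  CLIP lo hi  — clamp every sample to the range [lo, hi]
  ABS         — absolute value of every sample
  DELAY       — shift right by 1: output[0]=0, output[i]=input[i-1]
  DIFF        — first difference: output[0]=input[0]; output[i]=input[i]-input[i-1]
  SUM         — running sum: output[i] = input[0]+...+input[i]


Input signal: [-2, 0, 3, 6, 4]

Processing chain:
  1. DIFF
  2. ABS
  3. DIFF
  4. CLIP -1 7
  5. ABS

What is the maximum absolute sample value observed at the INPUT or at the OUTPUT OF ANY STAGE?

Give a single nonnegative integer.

Answer: 6

Derivation:
Input: [-2, 0, 3, 6, 4] (max |s|=6)
Stage 1 (DIFF): s[0]=-2, 0--2=2, 3-0=3, 6-3=3, 4-6=-2 -> [-2, 2, 3, 3, -2] (max |s|=3)
Stage 2 (ABS): |-2|=2, |2|=2, |3|=3, |3|=3, |-2|=2 -> [2, 2, 3, 3, 2] (max |s|=3)
Stage 3 (DIFF): s[0]=2, 2-2=0, 3-2=1, 3-3=0, 2-3=-1 -> [2, 0, 1, 0, -1] (max |s|=2)
Stage 4 (CLIP -1 7): clip(2,-1,7)=2, clip(0,-1,7)=0, clip(1,-1,7)=1, clip(0,-1,7)=0, clip(-1,-1,7)=-1 -> [2, 0, 1, 0, -1] (max |s|=2)
Stage 5 (ABS): |2|=2, |0|=0, |1|=1, |0|=0, |-1|=1 -> [2, 0, 1, 0, 1] (max |s|=2)
Overall max amplitude: 6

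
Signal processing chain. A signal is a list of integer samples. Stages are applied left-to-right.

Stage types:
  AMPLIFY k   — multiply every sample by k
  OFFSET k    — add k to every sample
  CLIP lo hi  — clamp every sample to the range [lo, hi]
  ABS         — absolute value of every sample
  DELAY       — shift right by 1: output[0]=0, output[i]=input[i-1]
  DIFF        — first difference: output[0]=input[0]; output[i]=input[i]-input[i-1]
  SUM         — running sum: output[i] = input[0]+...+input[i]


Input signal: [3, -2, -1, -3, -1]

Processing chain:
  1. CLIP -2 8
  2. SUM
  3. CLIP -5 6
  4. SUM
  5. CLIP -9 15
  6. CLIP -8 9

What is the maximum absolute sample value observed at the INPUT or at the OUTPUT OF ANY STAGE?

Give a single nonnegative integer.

Answer: 4

Derivation:
Input: [3, -2, -1, -3, -1] (max |s|=3)
Stage 1 (CLIP -2 8): clip(3,-2,8)=3, clip(-2,-2,8)=-2, clip(-1,-2,8)=-1, clip(-3,-2,8)=-2, clip(-1,-2,8)=-1 -> [3, -2, -1, -2, -1] (max |s|=3)
Stage 2 (SUM): sum[0..0]=3, sum[0..1]=1, sum[0..2]=0, sum[0..3]=-2, sum[0..4]=-3 -> [3, 1, 0, -2, -3] (max |s|=3)
Stage 3 (CLIP -5 6): clip(3,-5,6)=3, clip(1,-5,6)=1, clip(0,-5,6)=0, clip(-2,-5,6)=-2, clip(-3,-5,6)=-3 -> [3, 1, 0, -2, -3] (max |s|=3)
Stage 4 (SUM): sum[0..0]=3, sum[0..1]=4, sum[0..2]=4, sum[0..3]=2, sum[0..4]=-1 -> [3, 4, 4, 2, -1] (max |s|=4)
Stage 5 (CLIP -9 15): clip(3,-9,15)=3, clip(4,-9,15)=4, clip(4,-9,15)=4, clip(2,-9,15)=2, clip(-1,-9,15)=-1 -> [3, 4, 4, 2, -1] (max |s|=4)
Stage 6 (CLIP -8 9): clip(3,-8,9)=3, clip(4,-8,9)=4, clip(4,-8,9)=4, clip(2,-8,9)=2, clip(-1,-8,9)=-1 -> [3, 4, 4, 2, -1] (max |s|=4)
Overall max amplitude: 4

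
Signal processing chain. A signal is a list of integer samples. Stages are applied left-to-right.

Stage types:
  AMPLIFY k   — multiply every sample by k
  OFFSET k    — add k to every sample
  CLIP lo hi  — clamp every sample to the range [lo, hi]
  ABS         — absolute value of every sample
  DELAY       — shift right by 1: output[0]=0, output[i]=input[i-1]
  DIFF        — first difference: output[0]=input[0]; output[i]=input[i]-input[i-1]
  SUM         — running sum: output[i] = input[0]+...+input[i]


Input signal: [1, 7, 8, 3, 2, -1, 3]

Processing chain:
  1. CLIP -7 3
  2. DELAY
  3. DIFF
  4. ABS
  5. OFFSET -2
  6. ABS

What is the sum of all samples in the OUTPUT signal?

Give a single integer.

Input: [1, 7, 8, 3, 2, -1, 3]
Stage 1 (CLIP -7 3): clip(1,-7,3)=1, clip(7,-7,3)=3, clip(8,-7,3)=3, clip(3,-7,3)=3, clip(2,-7,3)=2, clip(-1,-7,3)=-1, clip(3,-7,3)=3 -> [1, 3, 3, 3, 2, -1, 3]
Stage 2 (DELAY): [0, 1, 3, 3, 3, 2, -1] = [0, 1, 3, 3, 3, 2, -1] -> [0, 1, 3, 3, 3, 2, -1]
Stage 3 (DIFF): s[0]=0, 1-0=1, 3-1=2, 3-3=0, 3-3=0, 2-3=-1, -1-2=-3 -> [0, 1, 2, 0, 0, -1, -3]
Stage 4 (ABS): |0|=0, |1|=1, |2|=2, |0|=0, |0|=0, |-1|=1, |-3|=3 -> [0, 1, 2, 0, 0, 1, 3]
Stage 5 (OFFSET -2): 0+-2=-2, 1+-2=-1, 2+-2=0, 0+-2=-2, 0+-2=-2, 1+-2=-1, 3+-2=1 -> [-2, -1, 0, -2, -2, -1, 1]
Stage 6 (ABS): |-2|=2, |-1|=1, |0|=0, |-2|=2, |-2|=2, |-1|=1, |1|=1 -> [2, 1, 0, 2, 2, 1, 1]
Output sum: 9

Answer: 9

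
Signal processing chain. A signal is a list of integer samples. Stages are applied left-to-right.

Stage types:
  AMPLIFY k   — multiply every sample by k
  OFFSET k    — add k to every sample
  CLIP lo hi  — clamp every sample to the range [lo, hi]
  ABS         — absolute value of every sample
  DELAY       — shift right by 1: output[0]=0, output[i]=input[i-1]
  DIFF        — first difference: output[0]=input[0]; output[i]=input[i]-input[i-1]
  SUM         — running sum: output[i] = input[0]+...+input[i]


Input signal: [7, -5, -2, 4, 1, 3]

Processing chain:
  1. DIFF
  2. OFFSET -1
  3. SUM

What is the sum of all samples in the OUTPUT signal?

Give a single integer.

Answer: -13

Derivation:
Input: [7, -5, -2, 4, 1, 3]
Stage 1 (DIFF): s[0]=7, -5-7=-12, -2--5=3, 4--2=6, 1-4=-3, 3-1=2 -> [7, -12, 3, 6, -3, 2]
Stage 2 (OFFSET -1): 7+-1=6, -12+-1=-13, 3+-1=2, 6+-1=5, -3+-1=-4, 2+-1=1 -> [6, -13, 2, 5, -4, 1]
Stage 3 (SUM): sum[0..0]=6, sum[0..1]=-7, sum[0..2]=-5, sum[0..3]=0, sum[0..4]=-4, sum[0..5]=-3 -> [6, -7, -5, 0, -4, -3]
Output sum: -13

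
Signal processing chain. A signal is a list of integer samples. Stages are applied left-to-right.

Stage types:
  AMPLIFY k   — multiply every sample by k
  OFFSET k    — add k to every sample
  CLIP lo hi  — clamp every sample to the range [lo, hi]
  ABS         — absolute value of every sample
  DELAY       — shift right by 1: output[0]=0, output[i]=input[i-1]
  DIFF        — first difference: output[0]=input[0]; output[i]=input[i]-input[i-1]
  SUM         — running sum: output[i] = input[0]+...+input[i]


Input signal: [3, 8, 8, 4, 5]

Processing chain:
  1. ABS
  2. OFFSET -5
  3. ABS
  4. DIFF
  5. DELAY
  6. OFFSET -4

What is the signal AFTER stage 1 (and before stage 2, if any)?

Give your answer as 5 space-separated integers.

Input: [3, 8, 8, 4, 5]
Stage 1 (ABS): |3|=3, |8|=8, |8|=8, |4|=4, |5|=5 -> [3, 8, 8, 4, 5]

Answer: 3 8 8 4 5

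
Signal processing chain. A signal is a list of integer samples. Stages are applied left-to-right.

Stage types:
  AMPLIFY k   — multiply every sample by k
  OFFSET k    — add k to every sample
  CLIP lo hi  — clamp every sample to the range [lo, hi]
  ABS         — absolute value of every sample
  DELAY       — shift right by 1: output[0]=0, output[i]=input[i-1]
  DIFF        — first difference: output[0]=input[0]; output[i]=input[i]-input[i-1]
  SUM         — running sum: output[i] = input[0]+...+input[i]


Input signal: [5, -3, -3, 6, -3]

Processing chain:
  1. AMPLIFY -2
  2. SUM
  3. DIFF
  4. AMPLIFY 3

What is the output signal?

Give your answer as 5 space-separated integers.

Input: [5, -3, -3, 6, -3]
Stage 1 (AMPLIFY -2): 5*-2=-10, -3*-2=6, -3*-2=6, 6*-2=-12, -3*-2=6 -> [-10, 6, 6, -12, 6]
Stage 2 (SUM): sum[0..0]=-10, sum[0..1]=-4, sum[0..2]=2, sum[0..3]=-10, sum[0..4]=-4 -> [-10, -4, 2, -10, -4]
Stage 3 (DIFF): s[0]=-10, -4--10=6, 2--4=6, -10-2=-12, -4--10=6 -> [-10, 6, 6, -12, 6]
Stage 4 (AMPLIFY 3): -10*3=-30, 6*3=18, 6*3=18, -12*3=-36, 6*3=18 -> [-30, 18, 18, -36, 18]

Answer: -30 18 18 -36 18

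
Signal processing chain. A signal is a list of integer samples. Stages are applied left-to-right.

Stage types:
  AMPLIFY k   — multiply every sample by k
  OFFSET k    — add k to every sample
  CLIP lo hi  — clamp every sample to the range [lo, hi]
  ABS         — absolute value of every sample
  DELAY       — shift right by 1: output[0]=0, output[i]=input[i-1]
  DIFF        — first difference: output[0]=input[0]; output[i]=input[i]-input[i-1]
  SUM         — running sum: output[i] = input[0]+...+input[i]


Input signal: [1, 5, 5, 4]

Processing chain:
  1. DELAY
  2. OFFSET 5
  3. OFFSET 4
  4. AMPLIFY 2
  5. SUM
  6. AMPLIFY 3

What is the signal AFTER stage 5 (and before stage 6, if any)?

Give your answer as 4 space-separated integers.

Input: [1, 5, 5, 4]
Stage 1 (DELAY): [0, 1, 5, 5] = [0, 1, 5, 5] -> [0, 1, 5, 5]
Stage 2 (OFFSET 5): 0+5=5, 1+5=6, 5+5=10, 5+5=10 -> [5, 6, 10, 10]
Stage 3 (OFFSET 4): 5+4=9, 6+4=10, 10+4=14, 10+4=14 -> [9, 10, 14, 14]
Stage 4 (AMPLIFY 2): 9*2=18, 10*2=20, 14*2=28, 14*2=28 -> [18, 20, 28, 28]
Stage 5 (SUM): sum[0..0]=18, sum[0..1]=38, sum[0..2]=66, sum[0..3]=94 -> [18, 38, 66, 94]

Answer: 18 38 66 94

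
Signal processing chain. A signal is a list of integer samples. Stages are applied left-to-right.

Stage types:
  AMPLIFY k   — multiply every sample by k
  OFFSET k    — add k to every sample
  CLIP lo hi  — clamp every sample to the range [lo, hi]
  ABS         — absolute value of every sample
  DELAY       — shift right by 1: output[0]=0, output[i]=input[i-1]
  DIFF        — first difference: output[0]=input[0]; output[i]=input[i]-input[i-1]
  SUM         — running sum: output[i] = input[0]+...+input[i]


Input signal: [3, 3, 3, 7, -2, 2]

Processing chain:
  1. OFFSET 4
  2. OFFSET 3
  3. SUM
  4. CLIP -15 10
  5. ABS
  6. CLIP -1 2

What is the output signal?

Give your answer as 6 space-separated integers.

Answer: 2 2 2 2 2 2

Derivation:
Input: [3, 3, 3, 7, -2, 2]
Stage 1 (OFFSET 4): 3+4=7, 3+4=7, 3+4=7, 7+4=11, -2+4=2, 2+4=6 -> [7, 7, 7, 11, 2, 6]
Stage 2 (OFFSET 3): 7+3=10, 7+3=10, 7+3=10, 11+3=14, 2+3=5, 6+3=9 -> [10, 10, 10, 14, 5, 9]
Stage 3 (SUM): sum[0..0]=10, sum[0..1]=20, sum[0..2]=30, sum[0..3]=44, sum[0..4]=49, sum[0..5]=58 -> [10, 20, 30, 44, 49, 58]
Stage 4 (CLIP -15 10): clip(10,-15,10)=10, clip(20,-15,10)=10, clip(30,-15,10)=10, clip(44,-15,10)=10, clip(49,-15,10)=10, clip(58,-15,10)=10 -> [10, 10, 10, 10, 10, 10]
Stage 5 (ABS): |10|=10, |10|=10, |10|=10, |10|=10, |10|=10, |10|=10 -> [10, 10, 10, 10, 10, 10]
Stage 6 (CLIP -1 2): clip(10,-1,2)=2, clip(10,-1,2)=2, clip(10,-1,2)=2, clip(10,-1,2)=2, clip(10,-1,2)=2, clip(10,-1,2)=2 -> [2, 2, 2, 2, 2, 2]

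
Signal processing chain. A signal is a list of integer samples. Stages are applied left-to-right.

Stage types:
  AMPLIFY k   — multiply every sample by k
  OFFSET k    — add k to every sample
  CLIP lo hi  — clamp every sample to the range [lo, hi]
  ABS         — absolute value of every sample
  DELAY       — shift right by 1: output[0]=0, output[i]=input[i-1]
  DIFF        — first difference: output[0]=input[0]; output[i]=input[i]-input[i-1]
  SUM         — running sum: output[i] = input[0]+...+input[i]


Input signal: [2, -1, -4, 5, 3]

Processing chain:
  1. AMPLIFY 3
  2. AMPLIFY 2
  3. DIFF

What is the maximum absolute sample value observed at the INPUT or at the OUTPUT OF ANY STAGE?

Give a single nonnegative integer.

Input: [2, -1, -4, 5, 3] (max |s|=5)
Stage 1 (AMPLIFY 3): 2*3=6, -1*3=-3, -4*3=-12, 5*3=15, 3*3=9 -> [6, -3, -12, 15, 9] (max |s|=15)
Stage 2 (AMPLIFY 2): 6*2=12, -3*2=-6, -12*2=-24, 15*2=30, 9*2=18 -> [12, -6, -24, 30, 18] (max |s|=30)
Stage 3 (DIFF): s[0]=12, -6-12=-18, -24--6=-18, 30--24=54, 18-30=-12 -> [12, -18, -18, 54, -12] (max |s|=54)
Overall max amplitude: 54

Answer: 54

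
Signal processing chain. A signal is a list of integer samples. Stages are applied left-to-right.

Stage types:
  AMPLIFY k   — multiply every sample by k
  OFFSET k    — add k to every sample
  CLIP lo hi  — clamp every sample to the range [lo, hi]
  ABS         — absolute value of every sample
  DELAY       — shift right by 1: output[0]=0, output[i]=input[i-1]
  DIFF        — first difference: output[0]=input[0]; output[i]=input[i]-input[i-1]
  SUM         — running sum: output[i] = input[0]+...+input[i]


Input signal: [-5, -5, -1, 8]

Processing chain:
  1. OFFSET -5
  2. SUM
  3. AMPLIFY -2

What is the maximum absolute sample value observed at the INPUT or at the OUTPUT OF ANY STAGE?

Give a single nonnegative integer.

Input: [-5, -5, -1, 8] (max |s|=8)
Stage 1 (OFFSET -5): -5+-5=-10, -5+-5=-10, -1+-5=-6, 8+-5=3 -> [-10, -10, -6, 3] (max |s|=10)
Stage 2 (SUM): sum[0..0]=-10, sum[0..1]=-20, sum[0..2]=-26, sum[0..3]=-23 -> [-10, -20, -26, -23] (max |s|=26)
Stage 3 (AMPLIFY -2): -10*-2=20, -20*-2=40, -26*-2=52, -23*-2=46 -> [20, 40, 52, 46] (max |s|=52)
Overall max amplitude: 52

Answer: 52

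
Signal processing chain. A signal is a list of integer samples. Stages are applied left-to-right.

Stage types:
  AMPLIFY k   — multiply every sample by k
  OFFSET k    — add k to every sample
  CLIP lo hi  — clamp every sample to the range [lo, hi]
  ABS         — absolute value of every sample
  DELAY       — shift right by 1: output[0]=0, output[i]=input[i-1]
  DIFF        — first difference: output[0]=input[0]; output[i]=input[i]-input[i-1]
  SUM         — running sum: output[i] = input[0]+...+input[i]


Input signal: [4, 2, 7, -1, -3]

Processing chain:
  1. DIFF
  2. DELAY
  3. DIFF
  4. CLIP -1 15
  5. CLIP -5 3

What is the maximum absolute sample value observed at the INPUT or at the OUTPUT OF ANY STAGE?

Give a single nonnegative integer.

Input: [4, 2, 7, -1, -3] (max |s|=7)
Stage 1 (DIFF): s[0]=4, 2-4=-2, 7-2=5, -1-7=-8, -3--1=-2 -> [4, -2, 5, -8, -2] (max |s|=8)
Stage 2 (DELAY): [0, 4, -2, 5, -8] = [0, 4, -2, 5, -8] -> [0, 4, -2, 5, -8] (max |s|=8)
Stage 3 (DIFF): s[0]=0, 4-0=4, -2-4=-6, 5--2=7, -8-5=-13 -> [0, 4, -6, 7, -13] (max |s|=13)
Stage 4 (CLIP -1 15): clip(0,-1,15)=0, clip(4,-1,15)=4, clip(-6,-1,15)=-1, clip(7,-1,15)=7, clip(-13,-1,15)=-1 -> [0, 4, -1, 7, -1] (max |s|=7)
Stage 5 (CLIP -5 3): clip(0,-5,3)=0, clip(4,-5,3)=3, clip(-1,-5,3)=-1, clip(7,-5,3)=3, clip(-1,-5,3)=-1 -> [0, 3, -1, 3, -1] (max |s|=3)
Overall max amplitude: 13

Answer: 13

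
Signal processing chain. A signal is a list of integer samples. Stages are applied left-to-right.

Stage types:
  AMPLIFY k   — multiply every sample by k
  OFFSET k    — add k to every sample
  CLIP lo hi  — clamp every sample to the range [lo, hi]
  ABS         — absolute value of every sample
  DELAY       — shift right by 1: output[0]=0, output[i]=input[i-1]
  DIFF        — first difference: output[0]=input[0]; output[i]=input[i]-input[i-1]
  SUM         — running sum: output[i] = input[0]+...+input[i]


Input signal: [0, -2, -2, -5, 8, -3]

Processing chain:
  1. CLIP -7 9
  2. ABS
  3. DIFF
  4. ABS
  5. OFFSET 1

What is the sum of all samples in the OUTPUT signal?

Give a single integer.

Input: [0, -2, -2, -5, 8, -3]
Stage 1 (CLIP -7 9): clip(0,-7,9)=0, clip(-2,-7,9)=-2, clip(-2,-7,9)=-2, clip(-5,-7,9)=-5, clip(8,-7,9)=8, clip(-3,-7,9)=-3 -> [0, -2, -2, -5, 8, -3]
Stage 2 (ABS): |0|=0, |-2|=2, |-2|=2, |-5|=5, |8|=8, |-3|=3 -> [0, 2, 2, 5, 8, 3]
Stage 3 (DIFF): s[0]=0, 2-0=2, 2-2=0, 5-2=3, 8-5=3, 3-8=-5 -> [0, 2, 0, 3, 3, -5]
Stage 4 (ABS): |0|=0, |2|=2, |0|=0, |3|=3, |3|=3, |-5|=5 -> [0, 2, 0, 3, 3, 5]
Stage 5 (OFFSET 1): 0+1=1, 2+1=3, 0+1=1, 3+1=4, 3+1=4, 5+1=6 -> [1, 3, 1, 4, 4, 6]
Output sum: 19

Answer: 19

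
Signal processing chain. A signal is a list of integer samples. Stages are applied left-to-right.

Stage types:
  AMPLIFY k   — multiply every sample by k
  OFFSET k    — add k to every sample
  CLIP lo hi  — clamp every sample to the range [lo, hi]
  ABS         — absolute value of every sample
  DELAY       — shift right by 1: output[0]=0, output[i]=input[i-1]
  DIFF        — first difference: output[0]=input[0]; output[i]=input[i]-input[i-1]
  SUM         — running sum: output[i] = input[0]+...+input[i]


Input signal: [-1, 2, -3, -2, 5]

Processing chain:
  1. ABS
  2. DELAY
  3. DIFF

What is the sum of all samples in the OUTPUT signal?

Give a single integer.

Input: [-1, 2, -3, -2, 5]
Stage 1 (ABS): |-1|=1, |2|=2, |-3|=3, |-2|=2, |5|=5 -> [1, 2, 3, 2, 5]
Stage 2 (DELAY): [0, 1, 2, 3, 2] = [0, 1, 2, 3, 2] -> [0, 1, 2, 3, 2]
Stage 3 (DIFF): s[0]=0, 1-0=1, 2-1=1, 3-2=1, 2-3=-1 -> [0, 1, 1, 1, -1]
Output sum: 2

Answer: 2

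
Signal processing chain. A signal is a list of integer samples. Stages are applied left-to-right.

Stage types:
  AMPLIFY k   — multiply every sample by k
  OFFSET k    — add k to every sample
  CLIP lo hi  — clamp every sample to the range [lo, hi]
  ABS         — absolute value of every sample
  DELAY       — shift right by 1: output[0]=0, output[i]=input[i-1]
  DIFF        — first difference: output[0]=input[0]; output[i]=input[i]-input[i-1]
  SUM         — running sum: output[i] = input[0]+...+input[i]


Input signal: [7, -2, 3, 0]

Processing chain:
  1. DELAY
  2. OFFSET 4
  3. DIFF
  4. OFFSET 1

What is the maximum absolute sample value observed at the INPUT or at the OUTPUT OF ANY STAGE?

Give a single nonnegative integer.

Answer: 11

Derivation:
Input: [7, -2, 3, 0] (max |s|=7)
Stage 1 (DELAY): [0, 7, -2, 3] = [0, 7, -2, 3] -> [0, 7, -2, 3] (max |s|=7)
Stage 2 (OFFSET 4): 0+4=4, 7+4=11, -2+4=2, 3+4=7 -> [4, 11, 2, 7] (max |s|=11)
Stage 3 (DIFF): s[0]=4, 11-4=7, 2-11=-9, 7-2=5 -> [4, 7, -9, 5] (max |s|=9)
Stage 4 (OFFSET 1): 4+1=5, 7+1=8, -9+1=-8, 5+1=6 -> [5, 8, -8, 6] (max |s|=8)
Overall max amplitude: 11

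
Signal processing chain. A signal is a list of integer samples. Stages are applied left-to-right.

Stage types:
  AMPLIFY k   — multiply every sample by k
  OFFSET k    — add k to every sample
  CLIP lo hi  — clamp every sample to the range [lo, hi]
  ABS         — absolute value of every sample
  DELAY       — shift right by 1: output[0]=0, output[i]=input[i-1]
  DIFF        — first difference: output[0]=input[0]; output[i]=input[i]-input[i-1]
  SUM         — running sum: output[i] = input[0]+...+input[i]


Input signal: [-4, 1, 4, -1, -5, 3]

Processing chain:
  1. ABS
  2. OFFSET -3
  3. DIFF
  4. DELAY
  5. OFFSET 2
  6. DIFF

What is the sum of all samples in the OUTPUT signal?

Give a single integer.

Answer: 6

Derivation:
Input: [-4, 1, 4, -1, -5, 3]
Stage 1 (ABS): |-4|=4, |1|=1, |4|=4, |-1|=1, |-5|=5, |3|=3 -> [4, 1, 4, 1, 5, 3]
Stage 2 (OFFSET -3): 4+-3=1, 1+-3=-2, 4+-3=1, 1+-3=-2, 5+-3=2, 3+-3=0 -> [1, -2, 1, -2, 2, 0]
Stage 3 (DIFF): s[0]=1, -2-1=-3, 1--2=3, -2-1=-3, 2--2=4, 0-2=-2 -> [1, -3, 3, -3, 4, -2]
Stage 4 (DELAY): [0, 1, -3, 3, -3, 4] = [0, 1, -3, 3, -3, 4] -> [0, 1, -3, 3, -3, 4]
Stage 5 (OFFSET 2): 0+2=2, 1+2=3, -3+2=-1, 3+2=5, -3+2=-1, 4+2=6 -> [2, 3, -1, 5, -1, 6]
Stage 6 (DIFF): s[0]=2, 3-2=1, -1-3=-4, 5--1=6, -1-5=-6, 6--1=7 -> [2, 1, -4, 6, -6, 7]
Output sum: 6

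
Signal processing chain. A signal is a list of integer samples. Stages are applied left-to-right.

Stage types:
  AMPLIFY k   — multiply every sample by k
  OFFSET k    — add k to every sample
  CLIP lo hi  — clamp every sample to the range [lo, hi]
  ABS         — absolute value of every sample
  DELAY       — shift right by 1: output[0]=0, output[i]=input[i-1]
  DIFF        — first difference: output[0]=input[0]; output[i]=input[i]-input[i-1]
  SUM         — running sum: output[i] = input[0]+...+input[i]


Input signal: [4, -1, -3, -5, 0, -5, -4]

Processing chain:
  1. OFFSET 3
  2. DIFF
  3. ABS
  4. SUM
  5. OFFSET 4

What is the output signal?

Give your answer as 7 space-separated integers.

Input: [4, -1, -3, -5, 0, -5, -4]
Stage 1 (OFFSET 3): 4+3=7, -1+3=2, -3+3=0, -5+3=-2, 0+3=3, -5+3=-2, -4+3=-1 -> [7, 2, 0, -2, 3, -2, -1]
Stage 2 (DIFF): s[0]=7, 2-7=-5, 0-2=-2, -2-0=-2, 3--2=5, -2-3=-5, -1--2=1 -> [7, -5, -2, -2, 5, -5, 1]
Stage 3 (ABS): |7|=7, |-5|=5, |-2|=2, |-2|=2, |5|=5, |-5|=5, |1|=1 -> [7, 5, 2, 2, 5, 5, 1]
Stage 4 (SUM): sum[0..0]=7, sum[0..1]=12, sum[0..2]=14, sum[0..3]=16, sum[0..4]=21, sum[0..5]=26, sum[0..6]=27 -> [7, 12, 14, 16, 21, 26, 27]
Stage 5 (OFFSET 4): 7+4=11, 12+4=16, 14+4=18, 16+4=20, 21+4=25, 26+4=30, 27+4=31 -> [11, 16, 18, 20, 25, 30, 31]

Answer: 11 16 18 20 25 30 31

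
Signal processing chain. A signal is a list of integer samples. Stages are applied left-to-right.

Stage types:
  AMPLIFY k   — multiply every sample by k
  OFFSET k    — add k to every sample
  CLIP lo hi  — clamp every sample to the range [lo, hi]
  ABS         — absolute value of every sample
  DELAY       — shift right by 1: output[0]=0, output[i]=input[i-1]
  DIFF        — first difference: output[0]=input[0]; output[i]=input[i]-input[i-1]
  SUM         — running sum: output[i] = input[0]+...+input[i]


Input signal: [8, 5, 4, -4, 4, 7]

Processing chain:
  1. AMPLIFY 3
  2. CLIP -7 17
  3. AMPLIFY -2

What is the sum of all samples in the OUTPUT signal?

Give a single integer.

Answer: -132

Derivation:
Input: [8, 5, 4, -4, 4, 7]
Stage 1 (AMPLIFY 3): 8*3=24, 5*3=15, 4*3=12, -4*3=-12, 4*3=12, 7*3=21 -> [24, 15, 12, -12, 12, 21]
Stage 2 (CLIP -7 17): clip(24,-7,17)=17, clip(15,-7,17)=15, clip(12,-7,17)=12, clip(-12,-7,17)=-7, clip(12,-7,17)=12, clip(21,-7,17)=17 -> [17, 15, 12, -7, 12, 17]
Stage 3 (AMPLIFY -2): 17*-2=-34, 15*-2=-30, 12*-2=-24, -7*-2=14, 12*-2=-24, 17*-2=-34 -> [-34, -30, -24, 14, -24, -34]
Output sum: -132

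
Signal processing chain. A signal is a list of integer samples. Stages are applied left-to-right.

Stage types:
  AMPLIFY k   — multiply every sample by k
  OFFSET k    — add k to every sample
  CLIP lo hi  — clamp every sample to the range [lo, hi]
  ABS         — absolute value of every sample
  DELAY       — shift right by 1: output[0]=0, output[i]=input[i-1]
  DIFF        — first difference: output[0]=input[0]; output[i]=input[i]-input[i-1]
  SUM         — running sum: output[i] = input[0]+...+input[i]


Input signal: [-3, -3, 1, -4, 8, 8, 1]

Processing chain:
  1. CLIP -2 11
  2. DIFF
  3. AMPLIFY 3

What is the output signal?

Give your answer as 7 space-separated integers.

Input: [-3, -3, 1, -4, 8, 8, 1]
Stage 1 (CLIP -2 11): clip(-3,-2,11)=-2, clip(-3,-2,11)=-2, clip(1,-2,11)=1, clip(-4,-2,11)=-2, clip(8,-2,11)=8, clip(8,-2,11)=8, clip(1,-2,11)=1 -> [-2, -2, 1, -2, 8, 8, 1]
Stage 2 (DIFF): s[0]=-2, -2--2=0, 1--2=3, -2-1=-3, 8--2=10, 8-8=0, 1-8=-7 -> [-2, 0, 3, -3, 10, 0, -7]
Stage 3 (AMPLIFY 3): -2*3=-6, 0*3=0, 3*3=9, -3*3=-9, 10*3=30, 0*3=0, -7*3=-21 -> [-6, 0, 9, -9, 30, 0, -21]

Answer: -6 0 9 -9 30 0 -21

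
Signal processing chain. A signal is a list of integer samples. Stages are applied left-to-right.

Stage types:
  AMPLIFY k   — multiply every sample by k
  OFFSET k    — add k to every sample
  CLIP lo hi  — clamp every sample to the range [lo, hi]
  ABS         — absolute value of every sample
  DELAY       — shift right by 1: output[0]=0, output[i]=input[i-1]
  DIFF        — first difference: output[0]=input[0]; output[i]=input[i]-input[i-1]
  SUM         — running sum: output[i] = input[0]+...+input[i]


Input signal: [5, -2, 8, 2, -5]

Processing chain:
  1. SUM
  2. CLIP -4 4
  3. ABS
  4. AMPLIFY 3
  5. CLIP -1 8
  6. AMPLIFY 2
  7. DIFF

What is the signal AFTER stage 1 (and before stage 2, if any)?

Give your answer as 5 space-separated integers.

Input: [5, -2, 8, 2, -5]
Stage 1 (SUM): sum[0..0]=5, sum[0..1]=3, sum[0..2]=11, sum[0..3]=13, sum[0..4]=8 -> [5, 3, 11, 13, 8]

Answer: 5 3 11 13 8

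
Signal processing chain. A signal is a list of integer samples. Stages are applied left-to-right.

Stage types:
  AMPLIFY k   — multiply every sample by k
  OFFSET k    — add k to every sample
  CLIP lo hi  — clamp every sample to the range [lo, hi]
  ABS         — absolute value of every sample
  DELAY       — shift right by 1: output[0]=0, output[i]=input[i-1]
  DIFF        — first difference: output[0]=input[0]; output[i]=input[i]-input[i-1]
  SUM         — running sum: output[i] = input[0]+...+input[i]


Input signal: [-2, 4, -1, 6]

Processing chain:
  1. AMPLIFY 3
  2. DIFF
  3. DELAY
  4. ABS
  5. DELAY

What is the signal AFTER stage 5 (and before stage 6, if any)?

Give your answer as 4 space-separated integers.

Answer: 0 0 6 18

Derivation:
Input: [-2, 4, -1, 6]
Stage 1 (AMPLIFY 3): -2*3=-6, 4*3=12, -1*3=-3, 6*3=18 -> [-6, 12, -3, 18]
Stage 2 (DIFF): s[0]=-6, 12--6=18, -3-12=-15, 18--3=21 -> [-6, 18, -15, 21]
Stage 3 (DELAY): [0, -6, 18, -15] = [0, -6, 18, -15] -> [0, -6, 18, -15]
Stage 4 (ABS): |0|=0, |-6|=6, |18|=18, |-15|=15 -> [0, 6, 18, 15]
Stage 5 (DELAY): [0, 0, 6, 18] = [0, 0, 6, 18] -> [0, 0, 6, 18]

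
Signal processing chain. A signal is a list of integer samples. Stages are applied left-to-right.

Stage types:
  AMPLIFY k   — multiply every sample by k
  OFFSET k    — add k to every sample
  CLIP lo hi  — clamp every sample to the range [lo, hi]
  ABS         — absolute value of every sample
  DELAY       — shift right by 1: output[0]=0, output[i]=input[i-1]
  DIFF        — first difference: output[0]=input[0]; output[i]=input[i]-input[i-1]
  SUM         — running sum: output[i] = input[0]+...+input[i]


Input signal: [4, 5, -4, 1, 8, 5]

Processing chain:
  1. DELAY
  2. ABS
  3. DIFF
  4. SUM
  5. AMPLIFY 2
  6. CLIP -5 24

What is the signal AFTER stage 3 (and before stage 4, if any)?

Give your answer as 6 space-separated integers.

Answer: 0 4 1 -1 -3 7

Derivation:
Input: [4, 5, -4, 1, 8, 5]
Stage 1 (DELAY): [0, 4, 5, -4, 1, 8] = [0, 4, 5, -4, 1, 8] -> [0, 4, 5, -4, 1, 8]
Stage 2 (ABS): |0|=0, |4|=4, |5|=5, |-4|=4, |1|=1, |8|=8 -> [0, 4, 5, 4, 1, 8]
Stage 3 (DIFF): s[0]=0, 4-0=4, 5-4=1, 4-5=-1, 1-4=-3, 8-1=7 -> [0, 4, 1, -1, -3, 7]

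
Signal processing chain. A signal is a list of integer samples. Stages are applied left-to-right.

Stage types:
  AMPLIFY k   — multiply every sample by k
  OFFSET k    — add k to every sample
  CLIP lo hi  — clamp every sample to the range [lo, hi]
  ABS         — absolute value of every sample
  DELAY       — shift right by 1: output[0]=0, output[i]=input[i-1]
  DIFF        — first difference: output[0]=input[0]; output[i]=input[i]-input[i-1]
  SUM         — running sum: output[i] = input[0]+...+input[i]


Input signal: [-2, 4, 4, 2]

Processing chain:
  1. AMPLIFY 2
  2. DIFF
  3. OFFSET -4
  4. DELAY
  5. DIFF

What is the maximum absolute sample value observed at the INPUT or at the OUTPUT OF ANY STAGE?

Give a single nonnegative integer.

Input: [-2, 4, 4, 2] (max |s|=4)
Stage 1 (AMPLIFY 2): -2*2=-4, 4*2=8, 4*2=8, 2*2=4 -> [-4, 8, 8, 4] (max |s|=8)
Stage 2 (DIFF): s[0]=-4, 8--4=12, 8-8=0, 4-8=-4 -> [-4, 12, 0, -4] (max |s|=12)
Stage 3 (OFFSET -4): -4+-4=-8, 12+-4=8, 0+-4=-4, -4+-4=-8 -> [-8, 8, -4, -8] (max |s|=8)
Stage 4 (DELAY): [0, -8, 8, -4] = [0, -8, 8, -4] -> [0, -8, 8, -4] (max |s|=8)
Stage 5 (DIFF): s[0]=0, -8-0=-8, 8--8=16, -4-8=-12 -> [0, -8, 16, -12] (max |s|=16)
Overall max amplitude: 16

Answer: 16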